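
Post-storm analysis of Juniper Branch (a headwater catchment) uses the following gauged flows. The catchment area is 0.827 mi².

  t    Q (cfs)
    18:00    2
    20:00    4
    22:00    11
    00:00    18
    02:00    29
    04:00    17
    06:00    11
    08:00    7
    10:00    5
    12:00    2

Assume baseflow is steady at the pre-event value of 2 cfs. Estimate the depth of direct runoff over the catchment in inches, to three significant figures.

d ≈ 0.322 in

Direct runoff: 0.0, 2.0, 9.0, 16.0, 27.0, 15.0, 9.0, 5.0, 3.0, 0.0 cfs; ΣQ_DR = 86.00 cfs.
V = ΣQ_DR · Δt = 86.00 × 7200 s = 6.192 × 10^5 ft³.
Over A = 0.827 mi², depth = V / A = 0.322 in.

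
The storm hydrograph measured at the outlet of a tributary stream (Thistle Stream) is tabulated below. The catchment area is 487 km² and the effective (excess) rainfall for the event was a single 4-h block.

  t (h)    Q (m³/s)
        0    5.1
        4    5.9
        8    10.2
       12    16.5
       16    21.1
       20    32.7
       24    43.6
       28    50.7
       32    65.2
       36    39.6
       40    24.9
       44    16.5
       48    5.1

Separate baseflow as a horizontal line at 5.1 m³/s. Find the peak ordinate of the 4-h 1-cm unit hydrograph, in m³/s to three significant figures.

U_p ≈ 75.1 m³/s

Direct runoff: 0.0, 0.8, 5.1, 11.4, 16.0, 27.6, 38.5, 45.6, 60.1, 34.5, 19.8, 11.4, 0.0 m³/s; ΣQ_DR = 270.8 m³/s, peak = 60.1 m³/s.
Runoff depth d = ΣQ_DR·Δt / A = 270.8 × 14400 / (487 km²) = 8.007 mm.
The 1-cm UH is the DRH scaled by (10 mm)/d, so U_p = 60.1 × 10/8.007 = 75.1 m³/s.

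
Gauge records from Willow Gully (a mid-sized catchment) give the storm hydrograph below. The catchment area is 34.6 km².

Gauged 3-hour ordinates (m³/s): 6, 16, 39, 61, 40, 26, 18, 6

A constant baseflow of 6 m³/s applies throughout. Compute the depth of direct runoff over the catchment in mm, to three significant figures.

Direct runoff: 0.0, 10.0, 33.0, 55.0, 34.0, 20.0, 12.0, 0.0 m³/s; ΣQ_DR = 164.0 m³/s.
V = ΣQ_DR · Δt = 164.0 × 10800 s = 1.771 × 10^6 m³.
Over A = 34.6 km², depth = V / A = 51.2 mm.

d ≈ 51.2 mm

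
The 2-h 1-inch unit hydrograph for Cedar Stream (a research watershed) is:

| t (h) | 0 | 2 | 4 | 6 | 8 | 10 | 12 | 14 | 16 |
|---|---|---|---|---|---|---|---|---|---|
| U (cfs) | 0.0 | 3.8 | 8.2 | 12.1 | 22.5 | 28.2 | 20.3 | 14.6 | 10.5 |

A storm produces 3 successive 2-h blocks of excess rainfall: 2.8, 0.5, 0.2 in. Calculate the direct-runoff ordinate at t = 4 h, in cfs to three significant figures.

By discrete convolution, Q_j = Σ (P_i / 1 in) · U_{j−i}.
At t = 4 h (j=2): Q = (2.8/1)·8.2 + (0.5/1)·3.8 + (0.2/1)·0.0 = 24.9 cfs.

Q ≈ 24.9 cfs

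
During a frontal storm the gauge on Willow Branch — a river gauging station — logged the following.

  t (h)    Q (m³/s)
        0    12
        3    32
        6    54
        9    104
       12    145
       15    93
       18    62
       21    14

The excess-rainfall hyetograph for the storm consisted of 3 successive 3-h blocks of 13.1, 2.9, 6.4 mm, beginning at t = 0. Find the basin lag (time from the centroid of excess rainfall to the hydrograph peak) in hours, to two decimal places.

t_L ≈ 8.40 h

Centroid of excess rainfall: t_c = Σ P_i·t̄_i / ΣP_i = 3.6027 h (block centres at 1.5, 4.5, 7.5 h).
Hydrograph peak occurs at t = 12 h, so basin lag t_L = 12 − 3.6027 = 8.40 h.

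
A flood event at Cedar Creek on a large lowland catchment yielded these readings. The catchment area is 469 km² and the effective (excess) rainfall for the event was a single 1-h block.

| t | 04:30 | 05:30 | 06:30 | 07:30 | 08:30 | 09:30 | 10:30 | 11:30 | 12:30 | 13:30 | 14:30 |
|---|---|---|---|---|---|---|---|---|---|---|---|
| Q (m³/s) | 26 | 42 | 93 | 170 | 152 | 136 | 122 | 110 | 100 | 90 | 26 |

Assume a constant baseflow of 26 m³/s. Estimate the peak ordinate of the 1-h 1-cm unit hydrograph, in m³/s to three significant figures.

U_p ≈ 240 m³/s

Direct runoff: 0.0, 16.0, 67.0, 144.0, 126.0, 110.0, 96.0, 84.0, 74.0, 64.0, 0.0 m³/s; ΣQ_DR = 781.0 m³/s, peak = 144.0 m³/s.
Runoff depth d = ΣQ_DR·Δt / A = 781.0 × 3600 / (469 km²) = 5.995 mm.
The 1-cm UH is the DRH scaled by (10 mm)/d, so U_p = 144.0 × 10/5.995 = 240 m³/s.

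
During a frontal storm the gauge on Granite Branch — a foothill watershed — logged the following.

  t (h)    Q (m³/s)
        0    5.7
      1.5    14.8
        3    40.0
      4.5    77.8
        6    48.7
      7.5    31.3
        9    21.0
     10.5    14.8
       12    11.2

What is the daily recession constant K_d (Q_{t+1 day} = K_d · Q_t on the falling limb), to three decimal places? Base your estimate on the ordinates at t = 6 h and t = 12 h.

K_d ≈ 0.003

Between t = 6 h and t = 12 h the flow falls from 48.7 to 11.2 m³/s over 4×1.5 h = 6 h.
Per-interval ratio K = (11.2/48.7)^(1/4) = 0.6925; K_d = K^(24/1.5) = 0.003.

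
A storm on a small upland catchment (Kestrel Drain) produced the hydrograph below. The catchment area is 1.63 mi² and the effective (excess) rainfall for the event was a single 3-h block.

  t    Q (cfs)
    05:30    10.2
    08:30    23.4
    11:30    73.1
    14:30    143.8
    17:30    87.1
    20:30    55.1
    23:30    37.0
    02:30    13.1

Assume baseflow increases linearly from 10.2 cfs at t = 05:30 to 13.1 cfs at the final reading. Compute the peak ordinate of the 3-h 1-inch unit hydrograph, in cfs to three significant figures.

U_p ≈ 133 cfs

Direct runoff: 0.00, 12.79, 62.07, 132.36, 75.24, 42.83, 24.31, 0.00 cfs; ΣQ_DR = 349.6 cfs, peak = 132.36 cfs.
Runoff depth d = ΣQ_DR·Δt / A = 349.6 × 10800 / (1.63 mi²) = 0.9971 in.
The 1-inch UH is the DRH scaled by (1 in)/d, so U_p = 132.36 × 1/0.9971 = 133 cfs.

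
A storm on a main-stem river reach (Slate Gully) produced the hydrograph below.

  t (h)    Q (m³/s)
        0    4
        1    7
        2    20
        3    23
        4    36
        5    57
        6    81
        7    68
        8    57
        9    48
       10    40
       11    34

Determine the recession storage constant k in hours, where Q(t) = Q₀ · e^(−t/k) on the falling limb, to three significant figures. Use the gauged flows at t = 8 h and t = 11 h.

On the falling limb, Q drops from 57 to 34 m³/s between t = 8 h and t = 11 h (Δt = 3 h).
k = −Δt / ln(Q₂/Q₁) = −3 / ln(34/57) = 5.81 h.

k ≈ 5.81 h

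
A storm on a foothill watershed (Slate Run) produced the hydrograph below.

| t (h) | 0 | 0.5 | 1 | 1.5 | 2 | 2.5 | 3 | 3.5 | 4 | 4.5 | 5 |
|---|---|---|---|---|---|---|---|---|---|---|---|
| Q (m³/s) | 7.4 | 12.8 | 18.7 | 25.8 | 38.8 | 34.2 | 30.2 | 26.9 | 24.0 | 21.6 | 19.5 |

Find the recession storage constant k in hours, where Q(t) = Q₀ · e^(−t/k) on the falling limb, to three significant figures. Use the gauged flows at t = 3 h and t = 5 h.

k ≈ 4.57 h

On the falling limb, Q drops from 30.2 to 19.5 m³/s between t = 3 h and t = 5 h (Δt = 2 h).
k = −Δt / ln(Q₂/Q₁) = −2 / ln(19.5/30.2) = 4.57 h.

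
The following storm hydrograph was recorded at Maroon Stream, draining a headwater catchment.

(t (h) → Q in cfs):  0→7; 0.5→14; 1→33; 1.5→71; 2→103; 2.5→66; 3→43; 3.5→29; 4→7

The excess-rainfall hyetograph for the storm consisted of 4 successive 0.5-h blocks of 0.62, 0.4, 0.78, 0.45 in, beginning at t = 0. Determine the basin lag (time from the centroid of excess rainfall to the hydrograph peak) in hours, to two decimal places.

Centroid of excess rainfall: t_c = Σ P_i·t̄_i / ΣP_i = 0.9856 h (block centres at 0.25, 0.75, 1.25, 1.75 h).
Hydrograph peak occurs at t = 2 h, so basin lag t_L = 2 − 0.9856 = 1.01 h.

t_L ≈ 1.01 h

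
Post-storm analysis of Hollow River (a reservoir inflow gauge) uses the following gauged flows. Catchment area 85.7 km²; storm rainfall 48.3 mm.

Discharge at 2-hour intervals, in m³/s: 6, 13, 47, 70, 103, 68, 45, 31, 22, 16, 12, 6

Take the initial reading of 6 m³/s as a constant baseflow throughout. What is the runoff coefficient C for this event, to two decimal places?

C ≈ 0.64

ΣQ_DR = 367.0 m³/s; V = ΣQ_DR·Δt = 2.642 × 10^6 m³.
Runoff depth d = V / A = 30.83 mm.
C = d / P = 30.83 / 48.3 = 0.64.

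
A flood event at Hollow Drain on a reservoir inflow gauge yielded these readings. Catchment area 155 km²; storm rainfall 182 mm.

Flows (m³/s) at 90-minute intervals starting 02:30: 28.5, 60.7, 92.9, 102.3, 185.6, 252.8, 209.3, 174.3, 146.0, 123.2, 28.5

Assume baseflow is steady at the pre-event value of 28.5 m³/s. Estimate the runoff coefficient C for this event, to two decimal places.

C ≈ 0.21

ΣQ_DR = 1091 m³/s; V = ΣQ_DR·Δt = 5.889 × 10^6 m³.
Runoff depth d = V / A = 38.00 mm.
C = d / P = 38.00 / 182 = 0.21.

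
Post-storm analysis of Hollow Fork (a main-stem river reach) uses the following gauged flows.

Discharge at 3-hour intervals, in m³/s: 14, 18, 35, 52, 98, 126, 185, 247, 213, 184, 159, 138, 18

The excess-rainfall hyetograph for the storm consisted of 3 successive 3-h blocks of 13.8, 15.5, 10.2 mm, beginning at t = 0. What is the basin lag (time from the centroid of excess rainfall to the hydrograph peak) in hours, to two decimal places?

Centroid of excess rainfall: t_c = Σ P_i·t̄_i / ΣP_i = 4.2266 h (block centres at 1.5, 4.5, 7.5 h).
Hydrograph peak occurs at t = 21 h, so basin lag t_L = 21 − 4.2266 = 16.77 h.

t_L ≈ 16.77 h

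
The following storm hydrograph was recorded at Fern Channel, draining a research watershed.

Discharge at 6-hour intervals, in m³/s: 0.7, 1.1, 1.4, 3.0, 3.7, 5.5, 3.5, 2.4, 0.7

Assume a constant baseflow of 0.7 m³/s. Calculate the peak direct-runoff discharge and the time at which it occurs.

Q_p = 4.8 m³/s at t = 30 h

Subtracting baseflow gives direct-runoff ordinates: 0.0, 0.4, 0.7, 2.3, 3.0, 4.8, 2.8, 1.7, 0.0 m³/s.
The maximum is 4.8 m³/s, occurring at the reading for t = 30 h.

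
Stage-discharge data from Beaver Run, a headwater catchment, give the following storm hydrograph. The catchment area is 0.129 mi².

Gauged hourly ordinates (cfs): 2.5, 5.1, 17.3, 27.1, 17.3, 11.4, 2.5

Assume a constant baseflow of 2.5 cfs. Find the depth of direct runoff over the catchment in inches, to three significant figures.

d ≈ 0.789 in

Direct runoff: 0.0, 2.6, 14.8, 24.6, 14.8, 8.9, 0.0 cfs; ΣQ_DR = 65.70 cfs.
V = ΣQ_DR · Δt = 65.70 × 3600 s = 2.365 × 10^5 ft³.
Over A = 0.129 mi², depth = V / A = 0.789 in.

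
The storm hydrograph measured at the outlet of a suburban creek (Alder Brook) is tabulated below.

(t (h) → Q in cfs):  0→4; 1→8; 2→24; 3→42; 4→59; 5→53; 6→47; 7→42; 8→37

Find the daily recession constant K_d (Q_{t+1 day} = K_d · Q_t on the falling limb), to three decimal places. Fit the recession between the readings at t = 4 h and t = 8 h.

K_d ≈ 0.061

Between t = 4 h and t = 8 h the flow falls from 59 to 37 cfs over 4×1 h = 4 h.
Per-interval ratio K = (37/59)^(1/4) = 0.8899; K_d = K^(24/1) = 0.061.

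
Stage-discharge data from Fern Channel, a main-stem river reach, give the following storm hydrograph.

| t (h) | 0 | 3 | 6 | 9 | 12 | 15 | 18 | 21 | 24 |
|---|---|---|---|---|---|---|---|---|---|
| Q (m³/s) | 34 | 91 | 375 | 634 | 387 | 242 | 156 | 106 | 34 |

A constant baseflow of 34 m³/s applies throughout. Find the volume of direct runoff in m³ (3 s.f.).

V ≈ 1.89 × 10^7 m³

Direct-runoff ordinates (Q − Q_b): 0.0, 57.0, 341.0, 600.0, 353.0, 208.0, 122.0, 72.0, 0.0 m³/s.
ΣQ_DR = 1753 m³/s.
With Δt = 3 h = 10800 s, V = ΣQ_DR · Δt = 1753 × 10800 = 1.89 × 10^7 m³.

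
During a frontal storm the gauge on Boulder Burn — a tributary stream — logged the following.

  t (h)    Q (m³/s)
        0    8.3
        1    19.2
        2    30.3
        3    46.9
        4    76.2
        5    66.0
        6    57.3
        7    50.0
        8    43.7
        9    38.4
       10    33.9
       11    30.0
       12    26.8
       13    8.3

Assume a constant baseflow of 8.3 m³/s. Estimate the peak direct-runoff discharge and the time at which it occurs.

Q_p = 67.9 m³/s at t = 4 h

Subtracting baseflow gives direct-runoff ordinates: 0.0, 10.9, 22.0, 38.6, 67.9, 57.7, 49.0, 41.7, 35.4, 30.1, 25.6, 21.7, 18.5, 0.0 m³/s.
The maximum is 67.9 m³/s, occurring at the reading for t = 4 h.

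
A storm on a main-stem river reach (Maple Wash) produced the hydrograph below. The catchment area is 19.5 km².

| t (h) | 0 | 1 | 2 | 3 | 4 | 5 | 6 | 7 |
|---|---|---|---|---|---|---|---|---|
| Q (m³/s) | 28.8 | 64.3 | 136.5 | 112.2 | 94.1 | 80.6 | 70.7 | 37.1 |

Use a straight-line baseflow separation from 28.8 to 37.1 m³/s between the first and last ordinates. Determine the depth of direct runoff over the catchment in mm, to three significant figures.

Direct runoff: 0.00, 34.31, 105.33, 79.84, 60.56, 45.87, 34.79, 0.00 m³/s; ΣQ_DR = 360.7 m³/s.
V = ΣQ_DR · Δt = 360.7 × 3600 s = 1.299 × 10^6 m³.
Over A = 19.5 km², depth = V / A = 66.6 mm.

d ≈ 66.6 mm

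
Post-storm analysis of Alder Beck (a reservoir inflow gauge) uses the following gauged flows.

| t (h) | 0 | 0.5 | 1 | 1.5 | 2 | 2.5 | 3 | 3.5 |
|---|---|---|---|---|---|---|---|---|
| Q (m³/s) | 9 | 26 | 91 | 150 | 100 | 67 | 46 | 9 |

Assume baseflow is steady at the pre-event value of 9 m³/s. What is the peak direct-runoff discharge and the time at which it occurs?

Q_p = 141.0 m³/s at t = 1.5 h

Subtracting baseflow gives direct-runoff ordinates: 0.0, 17.0, 82.0, 141.0, 91.0, 58.0, 37.0, 0.0 m³/s.
The maximum is 141.0 m³/s, occurring at the reading for t = 1.5 h.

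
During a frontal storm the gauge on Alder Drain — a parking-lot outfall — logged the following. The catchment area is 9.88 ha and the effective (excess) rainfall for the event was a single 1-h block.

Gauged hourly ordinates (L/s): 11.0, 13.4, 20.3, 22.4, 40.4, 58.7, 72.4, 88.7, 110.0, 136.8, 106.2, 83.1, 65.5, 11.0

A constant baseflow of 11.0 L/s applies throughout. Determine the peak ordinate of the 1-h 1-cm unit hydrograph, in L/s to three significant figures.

U_p ≈ 50.3 L/s

Direct runoff: 0.0, 2.4, 9.3, 11.4, 29.4, 47.7, 61.4, 77.7, 99.0, 125.8, 95.2, 72.1, 54.5, 0.0 L/s; ΣQ_DR = 685.9 L/s, peak = 125.8 L/s.
Runoff depth d = ΣQ_DR·Δt / A = 685.9 × 3600 / (9.88 ha) = 24.99 mm.
The 1-cm UH is the DRH scaled by (10 mm)/d, so U_p = 125.8 × 10/24.99 = 50.3 L/s.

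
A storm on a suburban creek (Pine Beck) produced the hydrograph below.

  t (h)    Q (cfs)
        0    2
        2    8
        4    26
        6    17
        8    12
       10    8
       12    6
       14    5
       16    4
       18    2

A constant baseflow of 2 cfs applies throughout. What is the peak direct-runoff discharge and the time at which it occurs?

Q_p = 24.0 cfs at t = 4 h

Subtracting baseflow gives direct-runoff ordinates: 0.0, 6.0, 24.0, 15.0, 10.0, 6.0, 4.0, 3.0, 2.0, 0.0 cfs.
The maximum is 24.0 cfs, occurring at the reading for t = 4 h.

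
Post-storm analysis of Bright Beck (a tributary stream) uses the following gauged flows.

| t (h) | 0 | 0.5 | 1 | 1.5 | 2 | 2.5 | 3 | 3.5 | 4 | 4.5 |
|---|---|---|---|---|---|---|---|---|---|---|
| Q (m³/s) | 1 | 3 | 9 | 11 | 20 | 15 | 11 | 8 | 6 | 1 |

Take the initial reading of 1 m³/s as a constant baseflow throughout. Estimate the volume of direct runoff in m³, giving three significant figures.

V ≈ 1.35 × 10^5 m³

Direct-runoff ordinates (Q − Q_b): 0.0, 2.0, 8.0, 10.0, 19.0, 14.0, 10.0, 7.0, 5.0, 0.0 m³/s.
ΣQ_DR = 75.00 m³/s.
With Δt = 0.5 h = 1800 s, V = ΣQ_DR · Δt = 75.00 × 1800 = 1.35 × 10^5 m³.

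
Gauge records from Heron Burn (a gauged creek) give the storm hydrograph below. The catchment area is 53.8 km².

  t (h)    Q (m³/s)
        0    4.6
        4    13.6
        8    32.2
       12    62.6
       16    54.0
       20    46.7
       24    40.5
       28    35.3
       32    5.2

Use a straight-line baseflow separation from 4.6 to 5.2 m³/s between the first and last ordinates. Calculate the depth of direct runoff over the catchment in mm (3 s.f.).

Direct runoff: 0.00, 8.93, 27.45, 57.77, 49.10, 41.73, 35.45, 30.18, 0.00 m³/s; ΣQ_DR = 250.6 m³/s.
V = ΣQ_DR · Δt = 250.6 × 14400 s = 3.609 × 10^6 m³.
Over A = 53.8 km², depth = V / A = 67.1 mm.

d ≈ 67.1 mm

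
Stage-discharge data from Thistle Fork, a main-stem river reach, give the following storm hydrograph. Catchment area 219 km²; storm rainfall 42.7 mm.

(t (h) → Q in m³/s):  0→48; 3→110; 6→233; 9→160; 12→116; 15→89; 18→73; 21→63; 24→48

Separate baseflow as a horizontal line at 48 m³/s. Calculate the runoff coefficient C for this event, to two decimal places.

C ≈ 0.59

ΣQ_DR = 508.0 m³/s; V = ΣQ_DR·Δt = 5.486 × 10^6 m³.
Runoff depth d = V / A = 25.05 mm.
C = d / P = 25.05 / 42.7 = 0.59.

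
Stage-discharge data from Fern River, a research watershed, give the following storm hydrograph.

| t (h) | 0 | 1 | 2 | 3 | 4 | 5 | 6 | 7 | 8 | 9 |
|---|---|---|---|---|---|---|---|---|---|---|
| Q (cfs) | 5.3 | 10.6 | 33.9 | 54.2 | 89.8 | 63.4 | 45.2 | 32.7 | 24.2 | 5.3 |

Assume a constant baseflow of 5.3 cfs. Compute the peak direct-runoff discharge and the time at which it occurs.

Q_p = 84.5 cfs at t = 4 h

Subtracting baseflow gives direct-runoff ordinates: 0.0, 5.3, 28.6, 48.9, 84.5, 58.1, 39.9, 27.4, 18.9, 0.0 cfs.
The maximum is 84.5 cfs, occurring at the reading for t = 4 h.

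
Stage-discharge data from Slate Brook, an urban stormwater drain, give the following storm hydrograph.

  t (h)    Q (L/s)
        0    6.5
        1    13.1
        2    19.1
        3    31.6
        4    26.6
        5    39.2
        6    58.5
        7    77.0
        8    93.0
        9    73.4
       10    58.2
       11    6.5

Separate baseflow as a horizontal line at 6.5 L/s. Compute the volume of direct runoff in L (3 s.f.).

Direct-runoff ordinates (Q − Q_b): 0.0, 6.6, 12.6, 25.1, 20.1, 32.7, 52.0, 70.5, 86.5, 66.9, 51.7, 0.0 L/s.
ΣQ_DR = 424.7 L/s.
With Δt = 1 h = 3600 s, V = ΣQ_DR · Δt = 424.7 × 3600 = 1.53 × 10^6 L.

V ≈ 1.53 × 10^6 L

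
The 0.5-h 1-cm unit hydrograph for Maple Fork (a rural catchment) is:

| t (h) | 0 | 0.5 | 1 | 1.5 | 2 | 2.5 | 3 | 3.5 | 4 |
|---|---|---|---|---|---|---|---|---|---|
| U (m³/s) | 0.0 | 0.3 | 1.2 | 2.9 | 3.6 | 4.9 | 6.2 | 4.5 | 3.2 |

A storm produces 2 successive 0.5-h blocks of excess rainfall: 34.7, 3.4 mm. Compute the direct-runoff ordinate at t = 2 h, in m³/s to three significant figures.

By discrete convolution, Q_j = Σ (P_i / 10 mm) · U_{j−i}.
At t = 2 h (j=4): Q = (34.7/10)·3.6 + (3.4/10)·2.9 = 13.5 m³/s.

Q ≈ 13.5 m³/s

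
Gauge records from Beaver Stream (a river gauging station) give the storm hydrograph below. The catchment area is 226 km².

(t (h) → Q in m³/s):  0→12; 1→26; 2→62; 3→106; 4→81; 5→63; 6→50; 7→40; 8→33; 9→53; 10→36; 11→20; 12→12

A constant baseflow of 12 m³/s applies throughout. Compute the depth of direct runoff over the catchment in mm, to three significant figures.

Direct runoff: 0.0, 14.0, 50.0, 94.0, 69.0, 51.0, 38.0, 28.0, 21.0, 41.0, 24.0, 8.0, 0.0 m³/s; ΣQ_DR = 438.0 m³/s.
V = ΣQ_DR · Δt = 438.0 × 3600 s = 1.577 × 10^6 m³.
Over A = 226 km², depth = V / A = 6.98 mm.

d ≈ 6.98 mm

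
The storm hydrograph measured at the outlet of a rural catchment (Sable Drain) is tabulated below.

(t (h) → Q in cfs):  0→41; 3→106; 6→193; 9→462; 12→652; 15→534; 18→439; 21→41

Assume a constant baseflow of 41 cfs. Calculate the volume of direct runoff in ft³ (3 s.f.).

V ≈ 2.31 × 10^7 ft³

Direct-runoff ordinates (Q − Q_b): 0.0, 65.0, 152.0, 421.0, 611.0, 493.0, 398.0, 0.0 cfs.
ΣQ_DR = 2140 cfs.
With Δt = 3 h = 10800 s, V = ΣQ_DR · Δt = 2140 × 10800 = 2.31 × 10^7 ft³.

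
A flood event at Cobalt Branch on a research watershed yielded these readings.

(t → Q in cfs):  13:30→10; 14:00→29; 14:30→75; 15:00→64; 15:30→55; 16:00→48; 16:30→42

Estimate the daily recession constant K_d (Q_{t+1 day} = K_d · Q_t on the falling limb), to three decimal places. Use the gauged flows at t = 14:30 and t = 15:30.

K_d ≈ 0.001

Between t = 14:30 and t = 15:30 the flow falls from 75 to 55 cfs over 2×0.5 h = 1 h.
Per-interval ratio K = (55/75)^(1/2) = 0.8563; K_d = K^(24/0.5) = 0.001.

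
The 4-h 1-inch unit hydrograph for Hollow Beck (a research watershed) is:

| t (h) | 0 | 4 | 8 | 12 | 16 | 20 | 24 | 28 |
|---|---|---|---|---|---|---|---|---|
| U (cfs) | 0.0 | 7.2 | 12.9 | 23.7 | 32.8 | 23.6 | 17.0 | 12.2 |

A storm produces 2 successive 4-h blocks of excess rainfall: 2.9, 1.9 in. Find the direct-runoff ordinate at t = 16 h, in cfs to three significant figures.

By discrete convolution, Q_j = Σ (P_i / 1 in) · U_{j−i}.
At t = 16 h (j=4): Q = (2.9/1)·32.8 + (1.9/1)·23.7 = 140 cfs.

Q ≈ 140 cfs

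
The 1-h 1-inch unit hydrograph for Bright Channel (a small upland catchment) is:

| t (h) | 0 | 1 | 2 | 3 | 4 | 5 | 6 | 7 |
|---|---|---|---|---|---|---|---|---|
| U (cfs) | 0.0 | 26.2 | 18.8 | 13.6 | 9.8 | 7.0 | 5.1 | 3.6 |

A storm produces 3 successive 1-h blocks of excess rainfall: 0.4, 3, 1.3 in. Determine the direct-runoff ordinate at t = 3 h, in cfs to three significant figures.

Q ≈ 95.9 cfs

By discrete convolution, Q_j = Σ (P_i / 1 in) · U_{j−i}.
At t = 3 h (j=3): Q = (0.4/1)·13.6 + (3/1)·18.8 + (1.3/1)·26.2 = 95.9 cfs.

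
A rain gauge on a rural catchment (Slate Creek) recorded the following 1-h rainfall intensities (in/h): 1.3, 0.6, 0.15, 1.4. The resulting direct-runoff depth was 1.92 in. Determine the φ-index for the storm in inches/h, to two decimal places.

Only the 3 blocks with intensity above φ contribute runoff: 1.3, 0.6, 1.4 in/h.
Σ(I−φ)·Δt = d  ⇒  (1.3+0.6+1.4 − 3φ)·1 = 1.92
φ = (3.300 − 1.92/1) / 3 = 0.46 in/h.

φ ≈ 0.46 in/h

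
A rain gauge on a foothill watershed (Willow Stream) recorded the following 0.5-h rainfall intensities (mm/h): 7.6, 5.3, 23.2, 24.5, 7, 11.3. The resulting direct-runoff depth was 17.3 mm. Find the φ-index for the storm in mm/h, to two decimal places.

φ ≈ 8.13 mm/h

Only the 3 blocks with intensity above φ contribute runoff: 23.2, 24.5, 11.3 mm/h.
Σ(I−φ)·Δt = d  ⇒  (23.2+24.5+11.3 − 3φ)·0.5 = 17.3
φ = (59.00 − 17.3/0.5) / 3 = 8.13 mm/h.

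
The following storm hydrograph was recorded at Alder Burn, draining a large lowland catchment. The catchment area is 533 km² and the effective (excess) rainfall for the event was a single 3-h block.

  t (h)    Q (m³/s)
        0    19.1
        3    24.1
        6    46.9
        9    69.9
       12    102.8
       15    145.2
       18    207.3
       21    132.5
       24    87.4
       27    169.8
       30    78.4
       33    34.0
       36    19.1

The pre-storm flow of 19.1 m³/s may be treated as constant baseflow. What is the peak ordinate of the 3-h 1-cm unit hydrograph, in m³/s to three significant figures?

U_p ≈ 105 m³/s

Direct runoff: 0.0, 5.0, 27.8, 50.8, 83.7, 126.1, 188.2, 113.4, 68.3, 150.7, 59.3, 14.9, 0.0 m³/s; ΣQ_DR = 888.2 m³/s, peak = 188.2 m³/s.
Runoff depth d = ΣQ_DR·Δt / A = 888.2 × 10800 / (533 km²) = 18.00 mm.
The 1-cm UH is the DRH scaled by (10 mm)/d, so U_p = 188.2 × 10/18.00 = 105 m³/s.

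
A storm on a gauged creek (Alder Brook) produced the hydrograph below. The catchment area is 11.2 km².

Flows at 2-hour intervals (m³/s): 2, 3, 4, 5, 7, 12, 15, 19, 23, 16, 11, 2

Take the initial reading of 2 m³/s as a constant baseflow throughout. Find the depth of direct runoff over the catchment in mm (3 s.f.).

d ≈ 61.1 mm

Direct runoff: 0.0, 1.0, 2.0, 3.0, 5.0, 10.0, 13.0, 17.0, 21.0, 14.0, 9.0, 0.0 m³/s; ΣQ_DR = 95.00 m³/s.
V = ΣQ_DR · Δt = 95.00 × 7200 s = 6.840 × 10^5 m³.
Over A = 11.2 km², depth = V / A = 61.1 mm.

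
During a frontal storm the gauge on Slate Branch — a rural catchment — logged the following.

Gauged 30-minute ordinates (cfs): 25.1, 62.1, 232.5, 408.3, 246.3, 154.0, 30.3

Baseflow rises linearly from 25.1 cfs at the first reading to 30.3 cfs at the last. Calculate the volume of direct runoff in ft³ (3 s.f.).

Direct-runoff ordinates (Q − Q_b): 0.00, 36.13, 205.67, 380.60, 217.73, 124.57, 0.00 cfs.
ΣQ_DR = 964.7 cfs.
With Δt = 0.5 h = 1800 s, V = ΣQ_DR · Δt = 964.7 × 1800 = 1.74 × 10^6 ft³.

V ≈ 1.74 × 10^6 ft³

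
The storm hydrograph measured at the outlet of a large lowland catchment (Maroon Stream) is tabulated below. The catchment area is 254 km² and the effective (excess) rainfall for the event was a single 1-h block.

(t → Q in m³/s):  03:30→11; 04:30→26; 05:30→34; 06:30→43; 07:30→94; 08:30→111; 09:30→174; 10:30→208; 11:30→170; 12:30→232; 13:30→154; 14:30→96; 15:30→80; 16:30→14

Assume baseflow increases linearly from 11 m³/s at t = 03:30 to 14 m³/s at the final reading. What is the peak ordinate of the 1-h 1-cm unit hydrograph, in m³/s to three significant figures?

Direct runoff: 0.00, 14.77, 22.54, 31.31, 82.08, 98.85, 161.62, 195.38, 157.15, 218.92, 140.69, 82.46, 66.23, 0.00 m³/s; ΣQ_DR = 1272 m³/s, peak = 218.92 m³/s.
Runoff depth d = ΣQ_DR·Δt / A = 1272 × 3600 / (254 km²) = 18.03 mm.
The 1-cm UH is the DRH scaled by (10 mm)/d, so U_p = 218.92 × 10/18.03 = 121 m³/s.

U_p ≈ 121 m³/s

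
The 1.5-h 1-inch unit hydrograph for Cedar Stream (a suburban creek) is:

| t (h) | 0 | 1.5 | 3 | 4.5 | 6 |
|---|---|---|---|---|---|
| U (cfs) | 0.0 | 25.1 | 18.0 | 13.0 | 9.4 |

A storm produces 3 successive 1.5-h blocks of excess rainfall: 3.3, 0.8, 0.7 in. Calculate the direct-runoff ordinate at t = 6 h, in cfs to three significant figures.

Q ≈ 54.0 cfs

By discrete convolution, Q_j = Σ (P_i / 1 in) · U_{j−i}.
At t = 6 h (j=4): Q = (3.3/1)·9.4 + (0.8/1)·13.0 + (0.7/1)·18.0 = 54.0 cfs.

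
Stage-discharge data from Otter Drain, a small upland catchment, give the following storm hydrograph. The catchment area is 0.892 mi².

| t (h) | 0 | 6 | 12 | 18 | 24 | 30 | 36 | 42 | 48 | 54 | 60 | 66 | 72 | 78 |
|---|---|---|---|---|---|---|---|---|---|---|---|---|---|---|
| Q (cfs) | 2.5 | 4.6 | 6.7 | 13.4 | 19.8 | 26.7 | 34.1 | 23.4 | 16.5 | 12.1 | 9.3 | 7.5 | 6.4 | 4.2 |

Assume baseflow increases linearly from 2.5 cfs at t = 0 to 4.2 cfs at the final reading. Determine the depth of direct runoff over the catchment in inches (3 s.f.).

Direct runoff: 0.00, 1.97, 3.94, 10.51, 16.78, 23.55, 30.82, 19.98, 12.95, 8.42, 5.49, 3.56, 2.33, 0.00 cfs; ΣQ_DR = 140.3 cfs.
V = ΣQ_DR · Δt = 140.3 × 21600 s = 3.030 × 10^6 ft³.
Over A = 0.892 mi², depth = V / A = 1.46 in.

d ≈ 1.46 in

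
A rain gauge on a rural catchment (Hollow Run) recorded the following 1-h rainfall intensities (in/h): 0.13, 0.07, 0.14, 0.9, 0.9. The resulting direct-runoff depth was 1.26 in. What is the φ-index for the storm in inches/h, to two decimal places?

Only the 2 blocks with intensity above φ contribute runoff: 0.9, 0.9 in/h.
Σ(I−φ)·Δt = d  ⇒  (0.9+0.9 − 2φ)·1 = 1.26
φ = (1.800 − 1.26/1) / 2 = 0.27 in/h.

φ ≈ 0.27 in/h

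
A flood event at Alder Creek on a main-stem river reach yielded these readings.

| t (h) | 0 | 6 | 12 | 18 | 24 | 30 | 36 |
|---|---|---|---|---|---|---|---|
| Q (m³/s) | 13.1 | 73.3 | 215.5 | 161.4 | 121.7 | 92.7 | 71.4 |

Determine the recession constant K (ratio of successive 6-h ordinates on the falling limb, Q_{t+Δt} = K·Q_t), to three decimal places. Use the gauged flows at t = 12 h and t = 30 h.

Using the recession-limb readings at t = 12 h and t = 30 h: Q falls from 215.5 to 92.7 m³/s over 3 intervals.
K = (Q₂/Q₁)^(1/3) = (92.7/215.5)^(1/3) = 0.755.

K ≈ 0.755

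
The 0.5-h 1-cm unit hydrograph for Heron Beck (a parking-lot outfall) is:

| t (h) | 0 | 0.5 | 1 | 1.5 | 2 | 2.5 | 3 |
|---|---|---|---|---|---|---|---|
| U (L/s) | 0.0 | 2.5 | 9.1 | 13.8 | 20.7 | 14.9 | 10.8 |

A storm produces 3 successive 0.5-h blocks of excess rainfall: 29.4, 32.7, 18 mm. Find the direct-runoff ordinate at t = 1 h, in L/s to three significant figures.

By discrete convolution, Q_j = Σ (P_i / 10 mm) · U_{j−i}.
At t = 1 h (j=2): Q = (29.4/10)·9.1 + (32.7/10)·2.5 + (18/10)·0.0 = 34.9 L/s.

Q ≈ 34.9 L/s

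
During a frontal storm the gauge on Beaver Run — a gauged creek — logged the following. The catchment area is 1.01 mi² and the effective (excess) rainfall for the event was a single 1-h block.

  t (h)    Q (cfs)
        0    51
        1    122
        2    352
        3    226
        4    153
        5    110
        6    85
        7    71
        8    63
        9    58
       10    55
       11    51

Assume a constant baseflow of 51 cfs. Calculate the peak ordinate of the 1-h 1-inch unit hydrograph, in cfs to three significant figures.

U_p ≈ 250 cfs

Direct runoff: 0.0, 71.0, 301.0, 175.0, 102.0, 59.0, 34.0, 20.0, 12.0, 7.0, 4.0, 0.0 cfs; ΣQ_DR = 785.0 cfs, peak = 301.0 cfs.
Runoff depth d = ΣQ_DR·Δt / A = 785.0 × 3600 / (1.01 mi²) = 1.204 in.
The 1-inch UH is the DRH scaled by (1 in)/d, so U_p = 301.0 × 1/1.204 = 250 cfs.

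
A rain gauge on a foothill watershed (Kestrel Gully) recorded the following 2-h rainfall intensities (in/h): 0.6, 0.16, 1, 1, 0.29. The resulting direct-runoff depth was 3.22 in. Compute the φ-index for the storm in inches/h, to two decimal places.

Only the 3 blocks with intensity above φ contribute runoff: 0.6, 1, 1 in/h.
Σ(I−φ)·Δt = d  ⇒  (0.6+1+1 − 3φ)·2 = 3.22
φ = (2.600 − 3.22/2) / 3 = 0.33 in/h.

φ ≈ 0.33 in/h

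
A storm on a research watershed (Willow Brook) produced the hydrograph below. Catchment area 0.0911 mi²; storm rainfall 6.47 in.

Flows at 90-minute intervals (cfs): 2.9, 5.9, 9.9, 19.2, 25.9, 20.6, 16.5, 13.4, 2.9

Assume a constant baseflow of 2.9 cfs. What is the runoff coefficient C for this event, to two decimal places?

ΣQ_DR = 91.10 cfs; V = ΣQ_DR·Δt = 4.919 × 10^5 ft³.
Runoff depth d = V / A = 2.324 in.
C = d / P = 2.324 / 6.47 = 0.36.

C ≈ 0.36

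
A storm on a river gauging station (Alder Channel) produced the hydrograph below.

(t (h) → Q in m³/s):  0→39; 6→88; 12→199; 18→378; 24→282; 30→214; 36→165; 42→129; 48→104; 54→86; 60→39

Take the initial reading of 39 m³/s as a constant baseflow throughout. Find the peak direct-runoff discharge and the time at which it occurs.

Subtracting baseflow gives direct-runoff ordinates: 0.0, 49.0, 160.0, 339.0, 243.0, 175.0, 126.0, 90.0, 65.0, 47.0, 0.0 m³/s.
The maximum is 339.0 m³/s, occurring at the reading for t = 18 h.

Q_p = 339.0 m³/s at t = 18 h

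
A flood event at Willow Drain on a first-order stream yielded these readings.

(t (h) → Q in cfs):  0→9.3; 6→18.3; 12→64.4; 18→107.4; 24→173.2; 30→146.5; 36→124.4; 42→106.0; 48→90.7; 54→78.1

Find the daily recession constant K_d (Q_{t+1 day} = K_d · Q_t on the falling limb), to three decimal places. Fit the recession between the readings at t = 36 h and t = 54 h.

K_d ≈ 0.538

Between t = 36 h and t = 54 h the flow falls from 124.4 to 78.1 cfs over 3×6 h = 18 h.
Per-interval ratio K = (78.1/124.4)^(1/3) = 0.8563; K_d = K^(24/6) = 0.538.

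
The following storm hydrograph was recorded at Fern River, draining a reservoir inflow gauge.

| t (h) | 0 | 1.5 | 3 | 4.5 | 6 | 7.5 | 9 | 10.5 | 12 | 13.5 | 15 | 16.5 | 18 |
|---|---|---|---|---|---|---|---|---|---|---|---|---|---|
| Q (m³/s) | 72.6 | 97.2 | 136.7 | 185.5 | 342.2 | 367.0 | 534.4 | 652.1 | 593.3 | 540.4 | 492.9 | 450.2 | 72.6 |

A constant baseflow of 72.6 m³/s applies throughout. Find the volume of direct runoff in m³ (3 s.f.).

Direct-runoff ordinates (Q − Q_b): 0.0, 24.6, 64.1, 112.9, 269.6, 294.4, 461.8, 579.5, 520.7, 467.8, 420.3, 377.6, 0.0 m³/s.
ΣQ_DR = 3593 m³/s.
With Δt = 1.5 h = 5400 s, V = ΣQ_DR · Δt = 3593 × 5400 = 1.94 × 10^7 m³.

V ≈ 1.94 × 10^7 m³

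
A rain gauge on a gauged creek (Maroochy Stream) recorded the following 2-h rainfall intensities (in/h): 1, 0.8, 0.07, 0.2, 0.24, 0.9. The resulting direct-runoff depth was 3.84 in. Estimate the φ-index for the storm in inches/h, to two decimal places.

Only the 3 blocks with intensity above φ contribute runoff: 1, 0.8, 0.9 in/h.
Σ(I−φ)·Δt = d  ⇒  (1+0.8+0.9 − 3φ)·2 = 3.84
φ = (2.700 − 3.84/2) / 3 = 0.26 in/h.

φ ≈ 0.26 in/h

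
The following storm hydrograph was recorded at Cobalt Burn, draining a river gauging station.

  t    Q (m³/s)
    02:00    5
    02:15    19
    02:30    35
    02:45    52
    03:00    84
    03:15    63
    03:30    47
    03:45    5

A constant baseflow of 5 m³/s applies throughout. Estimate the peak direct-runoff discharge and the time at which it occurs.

Q_p = 79.0 m³/s at t = 03:00

Subtracting baseflow gives direct-runoff ordinates: 0.0, 14.0, 30.0, 47.0, 79.0, 58.0, 42.0, 0.0 m³/s.
The maximum is 79.0 m³/s, occurring at the reading for t = 03:00.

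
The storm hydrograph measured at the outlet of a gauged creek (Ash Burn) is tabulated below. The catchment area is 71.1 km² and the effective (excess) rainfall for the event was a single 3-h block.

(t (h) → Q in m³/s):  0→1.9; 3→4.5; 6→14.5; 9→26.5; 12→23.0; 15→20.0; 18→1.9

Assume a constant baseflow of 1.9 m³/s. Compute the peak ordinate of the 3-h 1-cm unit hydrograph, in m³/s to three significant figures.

U_p ≈ 20.5 m³/s

Direct runoff: 0.0, 2.6, 12.6, 24.6, 21.1, 18.1, 0.0 m³/s; ΣQ_DR = 79.00 m³/s, peak = 24.6 m³/s.
Runoff depth d = ΣQ_DR·Δt / A = 79.00 × 10800 / (71.1 km²) = 12.00 mm.
The 1-cm UH is the DRH scaled by (10 mm)/d, so U_p = 24.6 × 10/12.00 = 20.5 m³/s.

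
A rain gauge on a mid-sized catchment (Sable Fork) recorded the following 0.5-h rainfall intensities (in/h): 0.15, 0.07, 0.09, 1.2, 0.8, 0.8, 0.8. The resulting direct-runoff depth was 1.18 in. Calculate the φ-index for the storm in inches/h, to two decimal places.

Only the 4 blocks with intensity above φ contribute runoff: 1.2, 0.8, 0.8, 0.8 in/h.
Σ(I−φ)·Δt = d  ⇒  (1.2+0.8+0.8+0.8 − 4φ)·0.5 = 1.18
φ = (3.600 − 1.18/0.5) / 4 = 0.31 in/h.

φ ≈ 0.31 in/h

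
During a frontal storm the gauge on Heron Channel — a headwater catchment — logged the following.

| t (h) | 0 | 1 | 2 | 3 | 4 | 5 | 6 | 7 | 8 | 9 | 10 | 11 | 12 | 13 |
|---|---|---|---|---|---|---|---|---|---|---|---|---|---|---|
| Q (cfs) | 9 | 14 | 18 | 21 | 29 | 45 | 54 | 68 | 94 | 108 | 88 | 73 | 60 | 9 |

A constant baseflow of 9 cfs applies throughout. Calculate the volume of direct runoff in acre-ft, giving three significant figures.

Direct-runoff ordinates (Q − Q_b): 0.0, 5.0, 9.0, 12.0, 20.0, 36.0, 45.0, 59.0, 85.0, 99.0, 79.0, 64.0, 51.0, 0.0 cfs.
ΣQ_DR = 564.0 cfs.
With Δt = 1 h = 3600 s, V = ΣQ_DR · Δt = 564.0 × 3600 = 2.03 × 10^6 ft³ = 46.6 acre-ft.

V ≈ 46.6 acre-ft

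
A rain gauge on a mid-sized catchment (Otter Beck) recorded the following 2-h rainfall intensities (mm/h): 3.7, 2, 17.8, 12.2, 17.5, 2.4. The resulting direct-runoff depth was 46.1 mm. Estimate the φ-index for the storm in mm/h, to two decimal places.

Only the 3 blocks with intensity above φ contribute runoff: 17.8, 12.2, 17.5 mm/h.
Σ(I−φ)·Δt = d  ⇒  (17.8+12.2+17.5 − 3φ)·2 = 46.1
φ = (47.50 − 46.1/2) / 3 = 8.15 mm/h.

φ ≈ 8.15 mm/h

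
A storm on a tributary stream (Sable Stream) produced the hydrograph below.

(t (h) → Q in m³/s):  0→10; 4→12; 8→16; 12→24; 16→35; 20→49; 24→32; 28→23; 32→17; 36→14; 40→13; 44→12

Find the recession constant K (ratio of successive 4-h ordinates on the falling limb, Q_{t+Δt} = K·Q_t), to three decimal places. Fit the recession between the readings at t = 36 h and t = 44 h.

Using the recession-limb readings at t = 36 h and t = 44 h: Q falls from 14 to 12 m³/s over 2 intervals.
K = (Q₂/Q₁)^(1/2) = (12/14)^(1/2) = 0.926.

K ≈ 0.926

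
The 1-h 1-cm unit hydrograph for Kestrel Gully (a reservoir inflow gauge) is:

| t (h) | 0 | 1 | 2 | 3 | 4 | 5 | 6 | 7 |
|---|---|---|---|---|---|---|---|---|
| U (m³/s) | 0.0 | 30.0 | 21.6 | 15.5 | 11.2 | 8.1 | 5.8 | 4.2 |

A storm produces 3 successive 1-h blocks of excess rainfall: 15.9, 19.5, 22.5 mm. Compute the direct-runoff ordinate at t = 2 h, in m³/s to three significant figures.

By discrete convolution, Q_j = Σ (P_i / 10 mm) · U_{j−i}.
At t = 2 h (j=2): Q = (15.9/10)·21.6 + (19.5/10)·30.0 + (22.5/10)·0.0 = 92.8 m³/s.

Q ≈ 92.8 m³/s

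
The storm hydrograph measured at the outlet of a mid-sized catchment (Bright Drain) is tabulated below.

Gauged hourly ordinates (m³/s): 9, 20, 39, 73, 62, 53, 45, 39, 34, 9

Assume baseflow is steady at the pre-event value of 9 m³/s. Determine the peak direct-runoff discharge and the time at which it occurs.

Q_p = 64.0 m³/s at t = 3 h

Subtracting baseflow gives direct-runoff ordinates: 0.0, 11.0, 30.0, 64.0, 53.0, 44.0, 36.0, 30.0, 25.0, 0.0 m³/s.
The maximum is 64.0 m³/s, occurring at the reading for t = 3 h.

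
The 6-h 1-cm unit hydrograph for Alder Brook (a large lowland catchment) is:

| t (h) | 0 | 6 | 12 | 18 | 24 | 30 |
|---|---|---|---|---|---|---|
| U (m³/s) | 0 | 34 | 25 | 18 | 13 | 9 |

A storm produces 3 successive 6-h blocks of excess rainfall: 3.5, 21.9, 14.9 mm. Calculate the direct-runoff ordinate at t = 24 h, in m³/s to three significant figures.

By discrete convolution, Q_j = Σ (P_i / 10 mm) · U_{j−i}.
At t = 24 h (j=4): Q = (3.5/10)·13 + (21.9/10)·18 + (14.9/10)·25 = 81.2 m³/s.

Q ≈ 81.2 m³/s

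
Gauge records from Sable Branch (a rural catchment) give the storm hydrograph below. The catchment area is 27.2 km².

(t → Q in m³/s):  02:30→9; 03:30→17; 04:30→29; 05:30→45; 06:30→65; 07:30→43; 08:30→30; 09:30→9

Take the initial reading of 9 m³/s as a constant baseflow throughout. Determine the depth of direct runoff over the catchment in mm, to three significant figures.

Direct runoff: 0.0, 8.0, 20.0, 36.0, 56.0, 34.0, 21.0, 0.0 m³/s; ΣQ_DR = 175.0 m³/s.
V = ΣQ_DR · Δt = 175.0 × 3600 s = 6.300 × 10^5 m³.
Over A = 27.2 km², depth = V / A = 23.2 mm.

d ≈ 23.2 mm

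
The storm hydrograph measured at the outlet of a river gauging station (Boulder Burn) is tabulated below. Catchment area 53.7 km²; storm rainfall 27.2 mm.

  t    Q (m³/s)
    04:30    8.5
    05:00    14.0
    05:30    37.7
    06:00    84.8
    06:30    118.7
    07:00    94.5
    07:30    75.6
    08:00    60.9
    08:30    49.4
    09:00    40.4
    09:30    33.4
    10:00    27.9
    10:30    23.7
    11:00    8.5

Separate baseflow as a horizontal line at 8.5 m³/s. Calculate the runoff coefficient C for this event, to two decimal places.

ΣQ_DR = 559.0 m³/s; V = ΣQ_DR·Δt = 1.006 × 10^6 m³.
Runoff depth d = V / A = 18.74 mm.
C = d / P = 18.74 / 27.2 = 0.69.

C ≈ 0.69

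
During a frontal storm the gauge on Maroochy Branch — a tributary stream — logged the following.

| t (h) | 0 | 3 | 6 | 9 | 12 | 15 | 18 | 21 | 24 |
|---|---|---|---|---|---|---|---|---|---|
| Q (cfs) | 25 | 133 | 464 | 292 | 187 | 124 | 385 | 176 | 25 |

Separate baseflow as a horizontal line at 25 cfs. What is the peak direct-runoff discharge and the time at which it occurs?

Q_p = 439.0 cfs at t = 6 h

Subtracting baseflow gives direct-runoff ordinates: 0.0, 108.0, 439.0, 267.0, 162.0, 99.0, 360.0, 151.0, 0.0 cfs.
The maximum is 439.0 cfs, occurring at the reading for t = 6 h.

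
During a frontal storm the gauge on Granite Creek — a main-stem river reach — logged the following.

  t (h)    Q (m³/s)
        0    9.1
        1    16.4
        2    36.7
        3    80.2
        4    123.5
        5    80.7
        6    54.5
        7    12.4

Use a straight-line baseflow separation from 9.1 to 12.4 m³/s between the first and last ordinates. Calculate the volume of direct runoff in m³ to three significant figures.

V ≈ 1.18 × 10^6 m³

Direct-runoff ordinates (Q − Q_b): 0.00, 6.83, 26.66, 69.69, 112.51, 69.24, 42.57, 0.00 m³/s.
ΣQ_DR = 327.5 m³/s.
With Δt = 1 h = 3600 s, V = ΣQ_DR · Δt = 327.5 × 3600 = 1.18 × 10^6 m³.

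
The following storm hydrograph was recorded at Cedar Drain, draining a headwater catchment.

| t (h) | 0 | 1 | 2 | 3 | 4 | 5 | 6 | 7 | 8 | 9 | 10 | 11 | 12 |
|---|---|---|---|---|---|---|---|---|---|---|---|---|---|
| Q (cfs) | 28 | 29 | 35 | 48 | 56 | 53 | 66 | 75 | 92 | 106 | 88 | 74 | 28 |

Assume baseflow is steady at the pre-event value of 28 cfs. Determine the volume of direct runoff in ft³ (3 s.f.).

V ≈ 1.49 × 10^6 ft³

Direct-runoff ordinates (Q − Q_b): 0.0, 1.0, 7.0, 20.0, 28.0, 25.0, 38.0, 47.0, 64.0, 78.0, 60.0, 46.0, 0.0 cfs.
ΣQ_DR = 414.0 cfs.
With Δt = 1 h = 3600 s, V = ΣQ_DR · Δt = 414.0 × 3600 = 1.49 × 10^6 ft³.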